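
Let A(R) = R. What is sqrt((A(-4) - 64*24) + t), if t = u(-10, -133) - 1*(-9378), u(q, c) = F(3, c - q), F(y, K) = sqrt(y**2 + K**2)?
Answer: sqrt(7838 + 87*sqrt(2)) ≈ 89.225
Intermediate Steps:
F(y, K) = sqrt(K**2 + y**2)
u(q, c) = sqrt(9 + (c - q)**2) (u(q, c) = sqrt((c - q)**2 + 3**2) = sqrt((c - q)**2 + 9) = sqrt(9 + (c - q)**2))
t = 9378 + 87*sqrt(2) (t = sqrt(9 + (-133 - 1*(-10))**2) - 1*(-9378) = sqrt(9 + (-133 + 10)**2) + 9378 = sqrt(9 + (-123)**2) + 9378 = sqrt(9 + 15129) + 9378 = sqrt(15138) + 9378 = 87*sqrt(2) + 9378 = 9378 + 87*sqrt(2) ≈ 9501.0)
sqrt((A(-4) - 64*24) + t) = sqrt((-4 - 64*24) + (9378 + 87*sqrt(2))) = sqrt((-4 - 1536) + (9378 + 87*sqrt(2))) = sqrt(-1540 + (9378 + 87*sqrt(2))) = sqrt(7838 + 87*sqrt(2))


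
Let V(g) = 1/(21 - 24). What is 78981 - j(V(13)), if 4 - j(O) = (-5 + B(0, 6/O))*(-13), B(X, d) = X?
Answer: 79042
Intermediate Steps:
V(g) = -1/3 (V(g) = 1/(-3) = -1/3)
j(O) = -61 (j(O) = 4 - (-5 + 0)*(-13) = 4 - (-5)*(-13) = 4 - 1*65 = 4 - 65 = -61)
78981 - j(V(13)) = 78981 - 1*(-61) = 78981 + 61 = 79042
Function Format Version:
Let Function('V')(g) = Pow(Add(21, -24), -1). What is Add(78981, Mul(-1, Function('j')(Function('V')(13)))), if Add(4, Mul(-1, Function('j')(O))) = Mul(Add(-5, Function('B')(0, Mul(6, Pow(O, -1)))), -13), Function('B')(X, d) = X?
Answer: 79042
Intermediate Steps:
Function('V')(g) = Rational(-1, 3) (Function('V')(g) = Pow(-3, -1) = Rational(-1, 3))
Function('j')(O) = -61 (Function('j')(O) = Add(4, Mul(-1, Mul(Add(-5, 0), -13))) = Add(4, Mul(-1, Mul(-5, -13))) = Add(4, Mul(-1, 65)) = Add(4, -65) = -61)
Add(78981, Mul(-1, Function('j')(Function('V')(13)))) = Add(78981, Mul(-1, -61)) = Add(78981, 61) = 79042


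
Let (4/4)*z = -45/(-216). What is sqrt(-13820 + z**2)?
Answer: 7*I*sqrt(162455)/24 ≈ 117.56*I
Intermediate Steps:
z = 5/24 (z = -45/(-216) = -45*(-1/216) = 5/24 ≈ 0.20833)
sqrt(-13820 + z**2) = sqrt(-13820 + (5/24)**2) = sqrt(-13820 + 25/576) = sqrt(-7960295/576) = 7*I*sqrt(162455)/24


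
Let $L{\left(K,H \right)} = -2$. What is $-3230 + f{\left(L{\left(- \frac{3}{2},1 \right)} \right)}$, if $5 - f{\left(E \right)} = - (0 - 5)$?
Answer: $-3230$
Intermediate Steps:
$f{\left(E \right)} = 0$ ($f{\left(E \right)} = 5 - - (0 - 5) = 5 - \left(-1\right) \left(-5\right) = 5 - 5 = 0$)
$-3230 + f{\left(L{\left(- \frac{3}{2},1 \right)} \right)} = -3230 + 0 = -3230$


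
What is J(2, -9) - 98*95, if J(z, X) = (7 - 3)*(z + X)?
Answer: -9338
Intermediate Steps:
J(z, X) = 4*X + 4*z (J(z, X) = 4*(X + z) = 4*X + 4*z)
J(2, -9) - 98*95 = (4*(-9) + 4*2) - 98*95 = (-36 + 8) - 9310 = -28 - 9310 = -9338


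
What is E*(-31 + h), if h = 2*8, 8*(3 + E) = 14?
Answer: 75/4 ≈ 18.750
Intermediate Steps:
E = -5/4 (E = -3 + (1/8)*14 = -3 + 7/4 = -5/4 ≈ -1.2500)
h = 16
E*(-31 + h) = -5*(-31 + 16)/4 = -5/4*(-15) = 75/4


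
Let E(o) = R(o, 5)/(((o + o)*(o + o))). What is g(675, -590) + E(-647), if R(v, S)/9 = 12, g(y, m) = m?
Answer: -246979283/418609 ≈ -590.00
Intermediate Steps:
R(v, S) = 108 (R(v, S) = 9*12 = 108)
E(o) = 27/o**2 (E(o) = 108/(((o + o)*(o + o))) = 108/(((2*o)*(2*o))) = 108/((4*o**2)) = 108*(1/(4*o**2)) = 27/o**2)
g(675, -590) + E(-647) = -590 + 27/(-647)**2 = -590 + 27*(1/418609) = -590 + 27/418609 = -246979283/418609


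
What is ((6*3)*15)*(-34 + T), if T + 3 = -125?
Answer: -43740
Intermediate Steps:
T = -128 (T = -3 - 125 = -128)
((6*3)*15)*(-34 + T) = ((6*3)*15)*(-34 - 128) = (18*15)*(-162) = 270*(-162) = -43740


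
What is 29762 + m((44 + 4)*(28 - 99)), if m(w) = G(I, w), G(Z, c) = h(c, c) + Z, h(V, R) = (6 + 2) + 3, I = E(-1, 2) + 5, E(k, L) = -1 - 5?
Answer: 29772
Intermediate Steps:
E(k, L) = -6
I = -1 (I = -6 + 5 = -1)
h(V, R) = 11 (h(V, R) = 8 + 3 = 11)
G(Z, c) = 11 + Z
m(w) = 10 (m(w) = 11 - 1 = 10)
29762 + m((44 + 4)*(28 - 99)) = 29762 + 10 = 29772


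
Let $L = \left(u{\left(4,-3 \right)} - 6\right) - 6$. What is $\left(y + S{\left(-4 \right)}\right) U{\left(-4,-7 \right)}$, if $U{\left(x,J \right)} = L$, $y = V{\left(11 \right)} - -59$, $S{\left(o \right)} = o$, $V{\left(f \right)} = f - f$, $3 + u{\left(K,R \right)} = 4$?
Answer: $-605$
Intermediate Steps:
$u{\left(K,R \right)} = 1$ ($u{\left(K,R \right)} = -3 + 4 = 1$)
$V{\left(f \right)} = 0$
$L = -11$ ($L = \left(1 - 6\right) - 6 = -5 - 6 = -11$)
$y = 59$ ($y = 0 - -59 = 0 + 59 = 59$)
$U{\left(x,J \right)} = -11$
$\left(y + S{\left(-4 \right)}\right) U{\left(-4,-7 \right)} = \left(59 - 4\right) \left(-11\right) = 55 \left(-11\right) = -605$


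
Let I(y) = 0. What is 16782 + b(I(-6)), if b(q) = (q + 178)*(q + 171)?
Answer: 47220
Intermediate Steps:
b(q) = (171 + q)*(178 + q) (b(q) = (178 + q)*(171 + q) = (171 + q)*(178 + q))
16782 + b(I(-6)) = 16782 + (30438 + 0² + 349*0) = 16782 + (30438 + 0 + 0) = 16782 + 30438 = 47220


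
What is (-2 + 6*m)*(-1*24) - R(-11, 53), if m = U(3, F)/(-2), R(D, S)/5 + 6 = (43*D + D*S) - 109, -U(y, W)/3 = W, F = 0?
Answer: 5903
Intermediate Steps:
U(y, W) = -3*W
R(D, S) = -575 + 215*D + 5*D*S (R(D, S) = -30 + 5*((43*D + D*S) - 109) = -30 + 5*(-109 + 43*D + D*S) = -30 + (-545 + 215*D + 5*D*S) = -575 + 215*D + 5*D*S)
m = 0 (m = -3*0/(-2) = 0*(-½) = 0)
(-2 + 6*m)*(-1*24) - R(-11, 53) = (-2 + 6*0)*(-1*24) - (-575 + 215*(-11) + 5*(-11)*53) = (-2 + 0)*(-24) - (-575 - 2365 - 2915) = -2*(-24) - 1*(-5855) = 48 + 5855 = 5903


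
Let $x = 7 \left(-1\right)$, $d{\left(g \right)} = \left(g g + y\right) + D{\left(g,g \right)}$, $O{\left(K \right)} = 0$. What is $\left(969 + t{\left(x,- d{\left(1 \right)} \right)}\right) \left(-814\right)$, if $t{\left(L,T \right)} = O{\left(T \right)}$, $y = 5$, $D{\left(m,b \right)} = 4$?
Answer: $-788766$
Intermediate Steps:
$d{\left(g \right)} = 9 + g^{2}$ ($d{\left(g \right)} = \left(g g + 5\right) + 4 = \left(g^{2} + 5\right) + 4 = \left(5 + g^{2}\right) + 4 = 9 + g^{2}$)
$x = -7$
$t{\left(L,T \right)} = 0$
$\left(969 + t{\left(x,- d{\left(1 \right)} \right)}\right) \left(-814\right) = \left(969 + 0\right) \left(-814\right) = 969 \left(-814\right) = -788766$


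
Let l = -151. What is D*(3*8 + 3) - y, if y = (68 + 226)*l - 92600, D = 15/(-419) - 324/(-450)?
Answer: 1435205659/10475 ≈ 1.3701e+5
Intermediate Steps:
D = 7167/10475 (D = 15*(-1/419) - 324*(-1/450) = -15/419 + 18/25 = 7167/10475 ≈ 0.68420)
y = -136994 (y = (68 + 226)*(-151) - 92600 = 294*(-151) - 92600 = -44394 - 92600 = -136994)
D*(3*8 + 3) - y = 7167*(3*8 + 3)/10475 - 1*(-136994) = 7167*(24 + 3)/10475 + 136994 = (7167/10475)*27 + 136994 = 193509/10475 + 136994 = 1435205659/10475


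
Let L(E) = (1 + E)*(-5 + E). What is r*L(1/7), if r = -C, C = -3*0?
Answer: 0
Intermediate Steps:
C = 0
r = 0 (r = -1*0 = 0)
r*L(1/7) = 0*(-5 + (1/7)**2 - 4/7) = 0*(-5 + (1/7)**2 - 4*1/7) = 0*(-5 + 1/49 - 4/7) = 0*(-272/49) = 0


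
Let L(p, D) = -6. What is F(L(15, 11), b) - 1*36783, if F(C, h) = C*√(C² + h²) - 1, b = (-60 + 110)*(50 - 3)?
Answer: -36784 - 12*√1380634 ≈ -50884.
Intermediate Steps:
b = 2350 (b = 50*47 = 2350)
F(C, h) = -1 + C*√(C² + h²)
F(L(15, 11), b) - 1*36783 = (-1 - 6*√((-6)² + 2350²)) - 1*36783 = (-1 - 6*√(36 + 5522500)) - 36783 = (-1 - 12*√1380634) - 36783 = -36784 - 12*√1380634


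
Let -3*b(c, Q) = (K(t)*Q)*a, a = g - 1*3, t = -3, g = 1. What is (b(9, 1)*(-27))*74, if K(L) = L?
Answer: 3996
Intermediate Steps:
a = -2 (a = 1 - 1*3 = 1 - 3 = -2)
b(c, Q) = -2*Q (b(c, Q) = -(-3*Q)*(-2)/3 = -2*Q)
(b(9, 1)*(-27))*74 = (-2*1*(-27))*74 = -2*(-27)*74 = 54*74 = 3996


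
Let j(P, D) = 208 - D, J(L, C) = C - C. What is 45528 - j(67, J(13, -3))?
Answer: 45320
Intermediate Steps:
J(L, C) = 0
45528 - j(67, J(13, -3)) = 45528 - (208 - 1*0) = 45528 - (208 + 0) = 45528 - 1*208 = 45528 - 208 = 45320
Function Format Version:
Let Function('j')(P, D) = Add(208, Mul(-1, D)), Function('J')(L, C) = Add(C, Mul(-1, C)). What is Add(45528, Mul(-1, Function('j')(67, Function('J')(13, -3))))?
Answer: 45320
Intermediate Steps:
Function('J')(L, C) = 0
Add(45528, Mul(-1, Function('j')(67, Function('J')(13, -3)))) = Add(45528, Mul(-1, Add(208, Mul(-1, 0)))) = Add(45528, Mul(-1, Add(208, 0))) = Add(45528, Mul(-1, 208)) = Add(45528, -208) = 45320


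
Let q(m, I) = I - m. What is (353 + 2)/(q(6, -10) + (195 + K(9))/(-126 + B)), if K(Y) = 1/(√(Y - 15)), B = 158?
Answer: -4321344/120587 + 2272*I*√6/120587 ≈ -35.836 + 0.046151*I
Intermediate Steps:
K(Y) = (-15 + Y)^(-½) (K(Y) = 1/(√(-15 + Y)) = (-15 + Y)^(-½))
(353 + 2)/(q(6, -10) + (195 + K(9))/(-126 + B)) = (353 + 2)/((-10 - 1*6) + (195 + (-15 + 9)^(-½))/(-126 + 158)) = 355/((-10 - 6) + (195 + (-6)^(-½))/32) = 355/(-16 + (195 - I*√6/6)*(1/32)) = 355/(-16 + (195/32 - I*√6/192)) = 355/(-317/32 - I*√6/192)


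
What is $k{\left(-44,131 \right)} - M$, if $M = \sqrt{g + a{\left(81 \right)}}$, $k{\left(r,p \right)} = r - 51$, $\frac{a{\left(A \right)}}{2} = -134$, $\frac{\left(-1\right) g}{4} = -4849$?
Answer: $-95 - 2 \sqrt{4782} \approx -233.3$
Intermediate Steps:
$g = 19396$ ($g = \left(-4\right) \left(-4849\right) = 19396$)
$a{\left(A \right)} = -268$ ($a{\left(A \right)} = 2 \left(-134\right) = -268$)
$k{\left(r,p \right)} = -51 + r$
$M = 2 \sqrt{4782}$ ($M = \sqrt{19396 - 268} = \sqrt{19128} = 2 \sqrt{4782} \approx 138.3$)
$k{\left(-44,131 \right)} - M = \left(-51 - 44\right) - 2 \sqrt{4782} = -95 - 2 \sqrt{4782}$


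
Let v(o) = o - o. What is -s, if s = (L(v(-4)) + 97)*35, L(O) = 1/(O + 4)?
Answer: -13615/4 ≈ -3403.8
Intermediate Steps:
v(o) = 0
L(O) = 1/(4 + O)
s = 13615/4 (s = (1/(4 + 0) + 97)*35 = (1/4 + 97)*35 = (¼ + 97)*35 = (389/4)*35 = 13615/4 ≈ 3403.8)
-s = -1*13615/4 = -13615/4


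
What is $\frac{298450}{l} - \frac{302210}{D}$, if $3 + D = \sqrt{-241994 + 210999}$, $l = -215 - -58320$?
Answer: $\frac{6193287995}{180148742} + \frac{151105 i \sqrt{30995}}{15502} \approx 34.379 + 1716.1 i$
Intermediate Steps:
$l = 58105$ ($l = -215 + 58320 = 58105$)
$D = -3 + i \sqrt{30995}$ ($D = -3 + \sqrt{-241994 + 210999} = -3 + \sqrt{-30995} = -3 + i \sqrt{30995} \approx -3.0 + 176.05 i$)
$\frac{298450}{l} - \frac{302210}{D} = \frac{298450}{58105} - \frac{302210}{-3 + i \sqrt{30995}} = 298450 \cdot \frac{1}{58105} - \frac{302210}{-3 + i \sqrt{30995}} = \frac{59690}{11621} - \frac{302210}{-3 + i \sqrt{30995}}$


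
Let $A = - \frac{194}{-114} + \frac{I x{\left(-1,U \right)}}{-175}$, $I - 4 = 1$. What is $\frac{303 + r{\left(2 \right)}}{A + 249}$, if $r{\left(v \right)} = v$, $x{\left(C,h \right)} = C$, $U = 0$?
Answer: $\frac{608475}{500207} \approx 1.2164$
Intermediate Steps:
$I = 5$ ($I = 4 + 1 = 5$)
$A = \frac{3452}{1995}$ ($A = - \frac{194}{-114} + \frac{5 \left(-1\right)}{-175} = \left(-194\right) \left(- \frac{1}{114}\right) - - \frac{1}{35} = \frac{97}{57} + \frac{1}{35} = \frac{3452}{1995} \approx 1.7303$)
$\frac{303 + r{\left(2 \right)}}{A + 249} = \frac{303 + 2}{\frac{3452}{1995} + 249} = \frac{305}{\frac{500207}{1995}} = 305 \cdot \frac{1995}{500207} = \frac{608475}{500207}$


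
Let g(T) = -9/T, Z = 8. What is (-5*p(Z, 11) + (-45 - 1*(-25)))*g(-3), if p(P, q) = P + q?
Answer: -345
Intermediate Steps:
(-5*p(Z, 11) + (-45 - 1*(-25)))*g(-3) = (-5*(8 + 11) + (-45 - 1*(-25)))*(-9/(-3)) = (-5*19 + (-45 + 25))*(-9*(-1/3)) = (-95 - 20)*3 = -115*3 = -345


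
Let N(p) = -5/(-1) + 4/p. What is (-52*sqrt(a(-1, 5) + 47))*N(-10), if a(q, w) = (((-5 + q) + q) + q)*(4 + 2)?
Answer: -1196*I/5 ≈ -239.2*I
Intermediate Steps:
N(p) = 5 + 4/p (N(p) = -5*(-1) + 4/p = 5 + 4/p)
a(q, w) = -30 + 18*q (a(q, w) = ((-5 + 2*q) + q)*6 = (-5 + 3*q)*6 = -30 + 18*q)
(-52*sqrt(a(-1, 5) + 47))*N(-10) = (-52*sqrt((-30 + 18*(-1)) + 47))*(5 + 4/(-10)) = (-52*sqrt((-30 - 18) + 47))*(5 + 4*(-1/10)) = (-52*sqrt(-48 + 47))*(5 - 2/5) = -52*I*(23/5) = -1196*I/5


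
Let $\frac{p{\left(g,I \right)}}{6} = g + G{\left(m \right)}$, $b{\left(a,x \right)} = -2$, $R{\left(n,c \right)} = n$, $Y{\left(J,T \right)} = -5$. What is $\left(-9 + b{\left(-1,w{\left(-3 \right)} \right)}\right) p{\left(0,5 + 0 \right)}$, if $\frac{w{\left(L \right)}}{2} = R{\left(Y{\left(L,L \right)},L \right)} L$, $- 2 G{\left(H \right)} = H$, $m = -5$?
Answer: $-165$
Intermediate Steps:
$G{\left(H \right)} = - \frac{H}{2}$
$w{\left(L \right)} = - 10 L$ ($w{\left(L \right)} = 2 \left(- 5 L\right) = - 10 L$)
$p{\left(g,I \right)} = 15 + 6 g$ ($p{\left(g,I \right)} = 6 \left(g - - \frac{5}{2}\right) = 6 \left(g + \frac{5}{2}\right) = 6 \left(\frac{5}{2} + g\right) = 15 + 6 g$)
$\left(-9 + b{\left(-1,w{\left(-3 \right)} \right)}\right) p{\left(0,5 + 0 \right)} = \left(-9 - 2\right) \left(15 + 6 \cdot 0\right) = - 11 \left(15 + 0\right) = \left(-11\right) 15 = -165$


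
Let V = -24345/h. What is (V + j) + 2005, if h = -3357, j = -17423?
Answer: -5748209/373 ≈ -15411.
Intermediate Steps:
V = 2705/373 (V = -24345/(-3357) = -24345*(-1/3357) = 2705/373 ≈ 7.2520)
(V + j) + 2005 = (2705/373 - 17423) + 2005 = -6496074/373 + 2005 = -5748209/373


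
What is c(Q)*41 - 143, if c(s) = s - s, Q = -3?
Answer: -143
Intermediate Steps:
c(s) = 0
c(Q)*41 - 143 = 0*41 - 143 = 0 - 143 = -143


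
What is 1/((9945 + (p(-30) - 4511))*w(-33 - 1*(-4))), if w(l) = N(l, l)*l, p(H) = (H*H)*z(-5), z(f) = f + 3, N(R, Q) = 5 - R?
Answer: -1/3583124 ≈ -2.7909e-7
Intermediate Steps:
z(f) = 3 + f
p(H) = -2*H² (p(H) = (H*H)*(3 - 5) = H²*(-2) = -2*H²)
w(l) = l*(5 - l) (w(l) = (5 - l)*l = l*(5 - l))
1/((9945 + (p(-30) - 4511))*w(-33 - 1*(-4))) = 1/((9945 + (-2*(-30)² - 4511))*(((-33 - 1*(-4))*(5 - (-33 - 1*(-4)))))) = 1/((9945 + (-2*900 - 4511))*(((-33 + 4)*(5 - (-33 + 4))))) = 1/((9945 + (-1800 - 4511))*((-29*(5 - 1*(-29))))) = 1/((9945 - 6311)*((-29*(5 + 29)))) = 1/(3634*((-29*34))) = (1/3634)/(-986) = (1/3634)*(-1/986) = -1/3583124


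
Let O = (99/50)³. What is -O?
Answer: -970299/125000 ≈ -7.7624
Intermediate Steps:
O = 970299/125000 (O = (99*(1/50))³ = (99/50)³ = 970299/125000 ≈ 7.7624)
-O = -1*970299/125000 = -970299/125000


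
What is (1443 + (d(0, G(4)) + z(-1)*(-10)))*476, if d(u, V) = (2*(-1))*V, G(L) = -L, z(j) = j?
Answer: 695436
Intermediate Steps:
d(u, V) = -2*V
(1443 + (d(0, G(4)) + z(-1)*(-10)))*476 = (1443 + (-(-2)*4 - 1*(-10)))*476 = (1443 + (-2*(-4) + 10))*476 = (1443 + (8 + 10))*476 = (1443 + 18)*476 = 1461*476 = 695436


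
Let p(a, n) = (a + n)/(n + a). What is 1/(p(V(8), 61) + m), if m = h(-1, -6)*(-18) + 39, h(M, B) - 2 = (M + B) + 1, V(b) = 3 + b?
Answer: 1/112 ≈ 0.0089286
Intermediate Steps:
h(M, B) = 3 + B + M (h(M, B) = 2 + ((M + B) + 1) = 2 + ((B + M) + 1) = 2 + (1 + B + M) = 3 + B + M)
m = 111 (m = (3 - 6 - 1)*(-18) + 39 = -4*(-18) + 39 = 72 + 39 = 111)
p(a, n) = 1 (p(a, n) = (a + n)/(a + n) = 1)
1/(p(V(8), 61) + m) = 1/(1 + 111) = 1/112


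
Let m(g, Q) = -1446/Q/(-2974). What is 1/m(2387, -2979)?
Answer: -1476591/241 ≈ -6126.9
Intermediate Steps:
m(g, Q) = 723/(1487*Q) (m(g, Q) = -1446/Q*(-1/2974) = 723/(1487*Q))
1/m(2387, -2979) = 1/((723/1487)/(-2979)) = 1/((723/1487)*(-1/2979)) = 1/(-241/1476591) = -1476591/241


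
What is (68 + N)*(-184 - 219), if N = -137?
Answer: 27807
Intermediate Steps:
(68 + N)*(-184 - 219) = (68 - 137)*(-184 - 219) = -69*(-403) = 27807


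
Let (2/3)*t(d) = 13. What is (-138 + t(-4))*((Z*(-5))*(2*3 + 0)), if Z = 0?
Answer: 0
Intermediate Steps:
t(d) = 39/2 (t(d) = (3/2)*13 = 39/2)
(-138 + t(-4))*((Z*(-5))*(2*3 + 0)) = (-138 + 39/2)*((0*(-5))*(2*3 + 0)) = -0*(6 + 0) = -0*6 = -237/2*0 = 0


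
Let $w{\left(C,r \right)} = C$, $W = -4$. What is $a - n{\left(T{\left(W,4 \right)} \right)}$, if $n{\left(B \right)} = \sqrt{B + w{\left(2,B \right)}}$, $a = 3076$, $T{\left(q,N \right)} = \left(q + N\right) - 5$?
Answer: $3076 - i \sqrt{3} \approx 3076.0 - 1.732 i$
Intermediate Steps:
$T{\left(q,N \right)} = -5 + N + q$ ($T{\left(q,N \right)} = \left(N + q\right) - 5 = -5 + N + q$)
$n{\left(B \right)} = \sqrt{2 + B}$ ($n{\left(B \right)} = \sqrt{B + 2} = \sqrt{2 + B}$)
$a - n{\left(T{\left(W,4 \right)} \right)} = 3076 - \sqrt{2 - 5} = 3076 - \sqrt{-3} = 3076 - i \sqrt{3}$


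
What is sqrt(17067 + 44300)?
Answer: sqrt(61367) ≈ 247.72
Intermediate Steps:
sqrt(17067 + 44300) = sqrt(61367)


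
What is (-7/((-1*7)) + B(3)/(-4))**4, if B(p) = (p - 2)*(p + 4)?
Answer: 81/256 ≈ 0.31641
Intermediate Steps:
B(p) = (-2 + p)*(4 + p)
(-7/((-1*7)) + B(3)/(-4))**4 = (-7/((-1*7)) + (-8 + 3**2 + 2*3)/(-4))**4 = (-7/(-7) + (-8 + 9 + 6)*(-1/4))**4 = (-7*(-1/7) + 7*(-1/4))**4 = (1 - 7/4)**4 = (-3/4)**4 = 81/256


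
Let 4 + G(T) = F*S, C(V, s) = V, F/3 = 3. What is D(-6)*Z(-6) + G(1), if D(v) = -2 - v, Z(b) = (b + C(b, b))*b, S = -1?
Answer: 275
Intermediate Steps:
F = 9 (F = 3*3 = 9)
Z(b) = 2*b**2 (Z(b) = (b + b)*b = (2*b)*b = 2*b**2)
G(T) = -13 (G(T) = -4 + 9*(-1) = -4 - 9 = -13)
D(-6)*Z(-6) + G(1) = (-2 - 1*(-6))*(2*(-6)**2) - 13 = (-2 + 6)*(2*36) - 13 = 4*72 - 13 = 288 - 13 = 275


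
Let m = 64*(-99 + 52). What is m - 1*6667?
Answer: -9675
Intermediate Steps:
m = -3008 (m = 64*(-47) = -3008)
m - 1*6667 = -3008 - 1*6667 = -3008 - 6667 = -9675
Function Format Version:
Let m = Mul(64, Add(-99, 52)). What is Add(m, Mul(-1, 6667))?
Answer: -9675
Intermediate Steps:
m = -3008 (m = Mul(64, -47) = -3008)
Add(m, Mul(-1, 6667)) = Add(-3008, Mul(-1, 6667)) = Add(-3008, -6667) = -9675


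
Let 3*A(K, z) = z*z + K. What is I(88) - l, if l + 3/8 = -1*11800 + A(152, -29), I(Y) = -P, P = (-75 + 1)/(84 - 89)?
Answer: 458183/40 ≈ 11455.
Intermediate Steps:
A(K, z) = K/3 + z²/3 (A(K, z) = (z*z + K)/3 = (z² + K)/3 = (K + z²)/3 = K/3 + z²/3)
P = 74/5 (P = -74/(-5) = -74*(-⅕) = 74/5 ≈ 14.800)
I(Y) = -74/5 (I(Y) = -1*74/5 = -74/5)
l = -91755/8 (l = -3/8 + (-1*11800 + ((⅓)*152 + (⅓)*(-29)²)) = -3/8 + (-11800 + (152/3 + (⅓)*841)) = -3/8 + (-11800 + (152/3 + 841/3)) = -3/8 + (-11800 + 331) = -3/8 - 11469 = -91755/8 ≈ -11469.)
I(88) - l = -74/5 - 1*(-91755/8) = -74/5 + 91755/8 = 458183/40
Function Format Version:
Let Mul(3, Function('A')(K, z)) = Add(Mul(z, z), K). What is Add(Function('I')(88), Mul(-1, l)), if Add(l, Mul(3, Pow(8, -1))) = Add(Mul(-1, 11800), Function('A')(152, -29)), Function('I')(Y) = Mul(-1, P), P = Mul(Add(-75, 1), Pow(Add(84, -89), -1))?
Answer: Rational(458183, 40) ≈ 11455.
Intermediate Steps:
Function('A')(K, z) = Add(Mul(Rational(1, 3), K), Mul(Rational(1, 3), Pow(z, 2))) (Function('A')(K, z) = Mul(Rational(1, 3), Add(Mul(z, z), K)) = Mul(Rational(1, 3), Add(Pow(z, 2), K)) = Mul(Rational(1, 3), Add(K, Pow(z, 2))) = Add(Mul(Rational(1, 3), K), Mul(Rational(1, 3), Pow(z, 2))))
P = Rational(74, 5) (P = Mul(-74, Pow(-5, -1)) = Mul(-74, Rational(-1, 5)) = Rational(74, 5) ≈ 14.800)
Function('I')(Y) = Rational(-74, 5) (Function('I')(Y) = Mul(-1, Rational(74, 5)) = Rational(-74, 5))
l = Rational(-91755, 8) (l = Add(Rational(-3, 8), Add(Mul(-1, 11800), Add(Mul(Rational(1, 3), 152), Mul(Rational(1, 3), Pow(-29, 2))))) = Add(Rational(-3, 8), Add(-11800, Add(Rational(152, 3), Mul(Rational(1, 3), 841)))) = Add(Rational(-3, 8), Add(-11800, Add(Rational(152, 3), Rational(841, 3)))) = Add(Rational(-3, 8), Add(-11800, 331)) = Add(Rational(-3, 8), -11469) = Rational(-91755, 8) ≈ -11469.)
Add(Function('I')(88), Mul(-1, l)) = Add(Rational(-74, 5), Mul(-1, Rational(-91755, 8))) = Add(Rational(-74, 5), Rational(91755, 8)) = Rational(458183, 40)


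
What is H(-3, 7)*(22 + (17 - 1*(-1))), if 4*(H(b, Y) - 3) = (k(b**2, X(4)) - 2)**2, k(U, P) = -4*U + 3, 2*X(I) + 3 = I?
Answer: 12370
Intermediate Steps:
X(I) = -3/2 + I/2
k(U, P) = 3 - 4*U
H(b, Y) = 3 + (1 - 4*b**2)**2/4 (H(b, Y) = 3 + ((3 - 4*b**2) - 2)**2/4 = 3 + (1 - 4*b**2)**2/4)
H(-3, 7)*(22 + (17 - 1*(-1))) = (3 + (-1 + 4*(-3)**2)**2/4)*(22 + (17 - 1*(-1))) = (3 + (-1 + 4*9)**2/4)*(22 + (17 + 1)) = (3 + (-1 + 36)**2/4)*(22 + 18) = (3 + (1/4)*35**2)*40 = (3 + (1/4)*1225)*40 = (3 + 1225/4)*40 = (1237/4)*40 = 12370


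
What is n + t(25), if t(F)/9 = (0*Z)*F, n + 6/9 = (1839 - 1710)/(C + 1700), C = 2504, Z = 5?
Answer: -8021/12612 ≈ -0.63598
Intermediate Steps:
n = -8021/12612 (n = -2/3 + (1839 - 1710)/(2504 + 1700) = -2/3 + 129/4204 = -8021/12612 ≈ -0.63598)
t(F) = 0 (t(F) = 9*((0*5)*F) = 9*(0*F) = 9*0 = 0)
n + t(25) = -8021/12612 + 0 = -8021/12612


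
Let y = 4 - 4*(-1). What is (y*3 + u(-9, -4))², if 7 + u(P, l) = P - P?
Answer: 289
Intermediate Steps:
u(P, l) = -7 (u(P, l) = -7 + (P - P) = -7 + 0 = -7)
y = 8 (y = 4 + 4 = 8)
(y*3 + u(-9, -4))² = (8*3 - 7)² = (24 - 7)² = 17² = 289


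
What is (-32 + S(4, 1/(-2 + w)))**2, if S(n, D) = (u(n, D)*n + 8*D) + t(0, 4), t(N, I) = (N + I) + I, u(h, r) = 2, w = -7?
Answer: 23104/81 ≈ 285.23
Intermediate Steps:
t(N, I) = N + 2*I (t(N, I) = (I + N) + I = N + 2*I)
S(n, D) = 8 + 2*n + 8*D (S(n, D) = (2*n + 8*D) + (0 + 2*4) = (2*n + 8*D) + (0 + 8) = (2*n + 8*D) + 8 = 8 + 2*n + 8*D)
(-32 + S(4, 1/(-2 + w)))**2 = (-32 + (8 + 2*4 + 8/(-2 - 7)))**2 = (-32 + (8 + 8 + 8/(-9)))**2 = (-32 + (8 + 8 + 8*(-1/9)))**2 = (-32 + (8 + 8 - 8/9))**2 = (-32 + 136/9)**2 = (-152/9)**2 = 23104/81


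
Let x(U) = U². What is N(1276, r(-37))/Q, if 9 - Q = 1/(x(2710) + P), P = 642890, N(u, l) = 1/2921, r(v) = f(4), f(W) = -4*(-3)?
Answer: 7986990/209969977189 ≈ 3.8039e-5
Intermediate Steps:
f(W) = 12
r(v) = 12
N(u, l) = 1/2921
Q = 71882909/7986990 (Q = 9 - 1/(2710² + 642890) = 9 - 1/(7344100 + 642890) = 9 - 1/7986990 = 71882909/7986990 ≈ 9.0000)
N(1276, r(-37))/Q = 1/(2921*(71882909/7986990)) = (1/2921)*(7986990/71882909) = 7986990/209969977189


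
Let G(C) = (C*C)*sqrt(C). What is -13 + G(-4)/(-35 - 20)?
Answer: -13 - 32*I/55 ≈ -13.0 - 0.58182*I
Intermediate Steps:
G(C) = C**(5/2) (G(C) = C**2*sqrt(C) = C**(5/2))
-13 + G(-4)/(-35 - 20) = -13 + (-4)**(5/2)/(-35 - 20) = -13 + (32*I)/(-55) = -13 + (32*I)*(-1/55) = -13 - 32*I/55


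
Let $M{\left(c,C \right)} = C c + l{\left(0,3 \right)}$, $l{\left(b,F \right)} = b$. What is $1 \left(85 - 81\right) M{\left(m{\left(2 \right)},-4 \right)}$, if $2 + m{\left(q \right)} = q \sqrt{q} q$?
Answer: $32 - 64 \sqrt{2} \approx -58.51$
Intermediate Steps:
$m{\left(q \right)} = -2 + q^{\frac{5}{2}}$ ($m{\left(q \right)} = -2 + q \sqrt{q} q = -2 + q^{\frac{3}{2}} q = -2 + q^{\frac{5}{2}}$)
$M{\left(c,C \right)} = C c$ ($M{\left(c,C \right)} = C c + 0 = C c$)
$1 \left(85 - 81\right) M{\left(m{\left(2 \right)},-4 \right)} = 1 \left(85 - 81\right) \left(- 4 \left(-2 + 2^{\frac{5}{2}}\right)\right) = 1 \cdot 4 \left(- 4 \left(-2 + 4 \sqrt{2}\right)\right) = 4 \left(8 - 16 \sqrt{2}\right) = 32 - 64 \sqrt{2}$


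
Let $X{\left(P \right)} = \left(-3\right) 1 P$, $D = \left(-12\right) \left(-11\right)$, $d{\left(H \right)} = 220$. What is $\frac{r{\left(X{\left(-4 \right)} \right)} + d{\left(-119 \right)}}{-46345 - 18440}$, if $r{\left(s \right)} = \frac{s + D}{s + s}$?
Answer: $- \frac{226}{64785} \approx -0.0034885$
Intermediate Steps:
$D = 132$
$X{\left(P \right)} = - 3 P$
$r{\left(s \right)} = \frac{132 + s}{2 s}$ ($r{\left(s \right)} = \frac{s + 132}{s + s} = \frac{132 + s}{2 s}$)
$\frac{r{\left(X{\left(-4 \right)} \right)} + d{\left(-119 \right)}}{-46345 - 18440} = \frac{\frac{132 - -12}{2 \left(\left(-3\right) \left(-4\right)\right)} + 220}{-46345 - 18440} = \frac{\frac{132 + 12}{2 \cdot 12} + 220}{-64785} = \left(\frac{1}{2} \cdot \frac{1}{12} \cdot 144 + 220\right) \left(- \frac{1}{64785}\right) = \left(6 + 220\right) \left(- \frac{1}{64785}\right) = 226 \left(- \frac{1}{64785}\right) = - \frac{226}{64785}$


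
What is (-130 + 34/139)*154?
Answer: -2777544/139 ≈ -19982.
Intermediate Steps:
(-130 + 34/139)*154 = -18036/139*154 = -2777544/139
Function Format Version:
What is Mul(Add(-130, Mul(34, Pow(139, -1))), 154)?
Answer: Rational(-2777544, 139) ≈ -19982.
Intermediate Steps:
Mul(Add(-130, Mul(34, Pow(139, -1))), 154) = Mul(Add(-130, Mul(34, Rational(1, 139))), 154) = Mul(Add(-130, Rational(34, 139)), 154) = Mul(Rational(-18036, 139), 154) = Rational(-2777544, 139)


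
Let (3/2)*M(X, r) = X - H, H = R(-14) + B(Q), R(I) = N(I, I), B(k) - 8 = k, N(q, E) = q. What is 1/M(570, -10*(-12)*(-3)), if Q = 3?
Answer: 1/382 ≈ 0.0026178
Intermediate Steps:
B(k) = 8 + k
R(I) = I
H = -3 (H = -14 + (8 + 3) = -14 + 11 = -3)
M(X, r) = 2 + 2*X/3 (M(X, r) = 2*(X - 1*(-3))/3 = 2*(X + 3)/3 = 2*(3 + X)/3 = 2 + 2*X/3)
1/M(570, -10*(-12)*(-3)) = 1/(2 + (2/3)*570) = 1/(2 + 380) = 1/382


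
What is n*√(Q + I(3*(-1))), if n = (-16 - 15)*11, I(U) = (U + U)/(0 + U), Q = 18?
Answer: -682*√5 ≈ -1525.0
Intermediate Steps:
I(U) = 2 (I(U) = (2*U)/U = 2)
n = -341 (n = -31*11 = -341)
n*√(Q + I(3*(-1))) = -341*√(18 + 2) = -682*√5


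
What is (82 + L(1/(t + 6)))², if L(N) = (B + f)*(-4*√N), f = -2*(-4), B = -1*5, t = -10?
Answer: 6688 - 984*I ≈ 6688.0 - 984.0*I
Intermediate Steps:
B = -5
f = 8
L(N) = -12*√N (L(N) = (-5 + 8)*(-4*√N) = 3*(-4*√N) = -12*√N)
(82 + L(1/(t + 6)))² = (82 - 12*I/2)² = (82 - 6*I)²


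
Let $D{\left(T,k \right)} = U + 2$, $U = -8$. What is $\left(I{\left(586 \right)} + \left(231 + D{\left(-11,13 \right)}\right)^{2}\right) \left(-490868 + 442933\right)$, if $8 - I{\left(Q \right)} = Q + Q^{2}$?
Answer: $14061684315$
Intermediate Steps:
$D{\left(T,k \right)} = -6$ ($D{\left(T,k \right)} = -8 + 2 = -6$)
$I{\left(Q \right)} = 8 - Q - Q^{2}$ ($I{\left(Q \right)} = 8 - \left(Q + Q^{2}\right) = 8 - Q - Q^{2}$)
$\left(I{\left(586 \right)} + \left(231 + D{\left(-11,13 \right)}\right)^{2}\right) \left(-490868 + 442933\right) = \left(\left(8 - 586 - 586^{2}\right) + \left(231 - 6\right)^{2}\right) \left(-490868 + 442933\right) = \left(\left(8 - 586 - 343396\right) + 225^{2}\right) \left(-47935\right) = \left(\left(8 - 586 - 343396\right) + 50625\right) \left(-47935\right) = \left(-343974 + 50625\right) \left(-47935\right) = \left(-293349\right) \left(-47935\right) = 14061684315$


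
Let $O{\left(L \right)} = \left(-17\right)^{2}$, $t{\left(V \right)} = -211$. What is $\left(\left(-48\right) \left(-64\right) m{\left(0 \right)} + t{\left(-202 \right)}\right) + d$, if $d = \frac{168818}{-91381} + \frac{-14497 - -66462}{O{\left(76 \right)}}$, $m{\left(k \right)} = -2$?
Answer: $- \frac{163130062432}{26409109} \approx -6177.0$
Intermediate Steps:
$O{\left(L \right)} = 289$
$d = \frac{4699825263}{26409109}$ ($d = \frac{168818}{-91381} + \frac{-14497 - -66462}{289} = 168818 \left(- \frac{1}{91381}\right) + \left(-14497 + 66462\right) \frac{1}{289} = - \frac{168818}{91381} + 51965 \cdot \frac{1}{289} = - \frac{168818}{91381} + \frac{51965}{289} = \frac{4699825263}{26409109} \approx 177.96$)
$\left(\left(-48\right) \left(-64\right) m{\left(0 \right)} + t{\left(-202 \right)}\right) + d = \left(\left(-48\right) \left(-64\right) \left(-2\right) - 211\right) + \frac{4699825263}{26409109} = \left(3072 \left(-2\right) - 211\right) + \frac{4699825263}{26409109} = \left(-6144 - 211\right) + \frac{4699825263}{26409109} = -6355 + \frac{4699825263}{26409109} = - \frac{163130062432}{26409109}$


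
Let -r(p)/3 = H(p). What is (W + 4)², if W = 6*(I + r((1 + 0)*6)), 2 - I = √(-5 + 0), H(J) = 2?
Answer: 220 + 240*I*√5 ≈ 220.0 + 536.66*I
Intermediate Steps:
r(p) = -6 (r(p) = -3*2 = -6)
I = 2 - I*√5 (I = 2 - √(-5 + 0) = 2 - √(-5) = 2 - I*√5 ≈ 2.0 - 2.2361*I)
W = -24 - 6*I*√5 (W = 6*((2 - I*√5) - 6) = 6*(-4 - I*√5) = -24 - 6*I*√5 ≈ -24.0 - 13.416*I)
(W + 4)² = ((-24 - 6*I*√5) + 4)² = (-20 - 6*I*√5)²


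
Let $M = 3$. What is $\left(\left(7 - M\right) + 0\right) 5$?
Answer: $20$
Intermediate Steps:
$\left(\left(7 - M\right) + 0\right) 5 = \left(\left(7 - 3\right) + 0\right) 5 = \left(4 + 0\right) 5 = 4 \cdot 5 = 20$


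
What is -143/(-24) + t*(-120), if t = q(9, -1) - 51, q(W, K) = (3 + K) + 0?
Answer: 141263/24 ≈ 5886.0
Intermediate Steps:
q(W, K) = 3 + K
t = -49 (t = (3 - 1) - 51 = 2 - 51 = -49)
-143/(-24) + t*(-120) = -143/(-24) - 49*(-120) = -143*(-1/24) + 5880 = 143/24 + 5880 = 141263/24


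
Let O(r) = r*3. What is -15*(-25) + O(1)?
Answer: 378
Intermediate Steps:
O(r) = 3*r
-15*(-25) + O(1) = -15*(-25) + 3*1 = 375 + 3 = 378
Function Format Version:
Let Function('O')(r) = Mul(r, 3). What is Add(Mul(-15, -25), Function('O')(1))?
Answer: 378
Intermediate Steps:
Function('O')(r) = Mul(3, r)
Add(Mul(-15, -25), Function('O')(1)) = Add(Mul(-15, -25), Mul(3, 1)) = Add(375, 3) = 378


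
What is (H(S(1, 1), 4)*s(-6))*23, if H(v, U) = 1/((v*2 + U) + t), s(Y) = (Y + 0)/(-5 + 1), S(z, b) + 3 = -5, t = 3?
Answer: -23/6 ≈ -3.8333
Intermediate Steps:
S(z, b) = -8 (S(z, b) = -3 - 5 = -8)
s(Y) = -Y/4 (s(Y) = Y/(-4) = Y*(-¼) = -Y/4)
H(v, U) = 1/(3 + U + 2*v) (H(v, U) = 1/((v*2 + U) + 3) = 1/((2*v + U) + 3) = 1/((U + 2*v) + 3) = 1/(3 + U + 2*v))
(H(S(1, 1), 4)*s(-6))*23 = ((-¼*(-6))/(3 + 4 + 2*(-8)))*23 = ((3/2)/(3 + 4 - 16))*23 = ((3/2)/(-9))*23 = -⅑*3/2*23 = -⅙*23 = -23/6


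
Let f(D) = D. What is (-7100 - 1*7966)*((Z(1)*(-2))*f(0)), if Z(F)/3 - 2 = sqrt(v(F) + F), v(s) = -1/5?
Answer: 0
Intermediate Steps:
v(s) = -1/5 (v(s) = -1*1/5 = -1/5)
Z(F) = 6 + 3*sqrt(-1/5 + F)
(-7100 - 1*7966)*((Z(1)*(-2))*f(0)) = (-7100 - 1*7966)*(((6 + 3*sqrt(-5 + 25*1)/5)*(-2))*0) = (-7100 - 7966)*(((6 + 3*sqrt(-5 + 25)/5)*(-2))*0) = -15066*(6 + 3*sqrt(20)/5)*(-2)*0 = -15066*(6 + 3*(2*sqrt(5))/5)*(-2)*0 = -15066*(6 + 6*sqrt(5)/5)*(-2)*0 = -15066*(-12 - 12*sqrt(5)/5)*0 = -15066*0 = 0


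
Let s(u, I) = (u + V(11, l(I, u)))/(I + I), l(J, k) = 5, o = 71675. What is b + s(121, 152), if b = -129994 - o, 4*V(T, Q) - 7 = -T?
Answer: -7663407/38 ≈ -2.0167e+5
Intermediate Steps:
V(T, Q) = 7/4 - T/4 (V(T, Q) = 7/4 + (-T)/4 = 7/4 - T/4)
s(u, I) = (-1 + u)/(2*I) (s(u, I) = (u + (7/4 - ¼*11))/(I + I) = (u + (7/4 - 11/4))/((2*I)) = (u - 1)*(1/(2*I)) = (-1 + u)*(1/(2*I)) = (-1 + u)/(2*I))
b = -201669 (b = -129994 - 1*71675 = -129994 - 71675 = -201669)
b + s(121, 152) = -201669 + (½)*(-1 + 121)/152 = -201669 + (½)*(1/152)*120 = -201669 + 15/38 = -7663407/38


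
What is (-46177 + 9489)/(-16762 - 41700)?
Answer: 18344/29231 ≈ 0.62755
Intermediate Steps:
(-46177 + 9489)/(-16762 - 41700) = -36688/(-58462) = -36688*(-1/58462) = 18344/29231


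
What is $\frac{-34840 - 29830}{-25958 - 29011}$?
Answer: $\frac{64670}{54969} \approx 1.1765$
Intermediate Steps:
$\frac{-34840 - 29830}{-25958 - 29011} = - \frac{64670}{-54969} = \left(-64670\right) \left(- \frac{1}{54969}\right) = \frac{64670}{54969}$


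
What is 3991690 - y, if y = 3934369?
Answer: 57321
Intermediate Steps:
3991690 - y = 3991690 - 1*3934369 = 3991690 - 3934369 = 57321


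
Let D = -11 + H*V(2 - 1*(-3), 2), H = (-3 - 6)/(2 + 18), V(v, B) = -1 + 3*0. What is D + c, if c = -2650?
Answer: -53211/20 ≈ -2660.6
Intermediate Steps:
V(v, B) = -1 (V(v, B) = -1 + 0 = -1)
H = -9/20 ≈ -0.45000
D = -211/20 (D = -11 - 9/20*(-1) = -11 + 9/20 = -211/20 ≈ -10.550)
D + c = -211/20 - 2650 = -53211/20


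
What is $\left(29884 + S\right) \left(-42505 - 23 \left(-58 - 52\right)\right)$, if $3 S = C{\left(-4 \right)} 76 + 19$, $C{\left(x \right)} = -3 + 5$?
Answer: $-1196891475$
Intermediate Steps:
$C{\left(x \right)} = 2$
$S = 57$ ($S = \frac{2 \cdot 76 + 19}{3} = \frac{152 + 19}{3} = \frac{1}{3} \cdot 171 = 57$)
$\left(29884 + S\right) \left(-42505 - 23 \left(-58 - 52\right)\right) = \left(29884 + 57\right) \left(-42505 - 23 \left(-58 - 52\right)\right) = 29941 \left(-42505 - -2530\right) = 29941 \left(-42505 + 2530\right) = 29941 \left(-39975\right) = -1196891475$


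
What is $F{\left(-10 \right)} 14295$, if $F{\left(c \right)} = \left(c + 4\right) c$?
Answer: $857700$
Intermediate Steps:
$F{\left(c \right)} = c \left(4 + c\right)$ ($F{\left(c \right)} = \left(4 + c\right) c = c \left(4 + c\right)$)
$F{\left(-10 \right)} 14295 = - 10 \left(4 - 10\right) 14295 = \left(-10\right) \left(-6\right) 14295 = 60 \cdot 14295 = 857700$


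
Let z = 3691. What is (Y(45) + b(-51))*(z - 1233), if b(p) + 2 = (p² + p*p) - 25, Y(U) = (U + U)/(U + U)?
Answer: 12722608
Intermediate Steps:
Y(U) = 1 (Y(U) = (2*U)/((2*U)) = (2*U)*(1/(2*U)) = 1)
b(p) = -27 + 2*p² (b(p) = -2 + ((p² + p*p) - 25) = -2 + ((p² + p²) - 25) = -2 + (2*p² - 25) = -2 + (-25 + 2*p²) = -27 + 2*p²)
(Y(45) + b(-51))*(z - 1233) = (1 + (-27 + 2*(-51)²))*(3691 - 1233) = (1 + (-27 + 2*2601))*2458 = (1 + (-27 + 5202))*2458 = (1 + 5175)*2458 = 5176*2458 = 12722608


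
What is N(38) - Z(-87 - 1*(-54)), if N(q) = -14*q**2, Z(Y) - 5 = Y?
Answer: -20188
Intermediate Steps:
Z(Y) = 5 + Y
N(38) - Z(-87 - 1*(-54)) = -14*38**2 - (5 + (-87 - 1*(-54))) = -14*1444 - (5 + (-87 + 54)) = -20216 - (5 - 33) = -20216 - 1*(-28) = -20216 + 28 = -20188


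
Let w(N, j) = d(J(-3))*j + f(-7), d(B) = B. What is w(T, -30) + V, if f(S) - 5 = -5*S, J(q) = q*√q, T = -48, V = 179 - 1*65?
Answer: 154 + 90*I*√3 ≈ 154.0 + 155.88*I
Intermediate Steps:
V = 114 (V = 179 - 65 = 114)
J(q) = q^(3/2)
f(S) = 5 - 5*S
w(N, j) = 40 - 3*I*j*√3 (w(N, j) = (-3)^(3/2)*j + (5 - 5*(-7)) = (-3*I*√3)*j + (5 + 35) = -3*I*j*√3 + 40 = 40 - 3*I*j*√3)
w(T, -30) + V = (40 - 3*I*(-30)*√3) + 114 = (40 + 90*I*√3) + 114 = 154 + 90*I*√3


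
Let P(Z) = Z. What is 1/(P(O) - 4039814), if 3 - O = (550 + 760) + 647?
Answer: -1/4041768 ≈ -2.4742e-7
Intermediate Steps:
O = -1954 (O = 3 - ((550 + 760) + 647) = 3 - (1310 + 647) = 3 - 1*1957 = 3 - 1957 = -1954)
1/(P(O) - 4039814) = 1/(-1954 - 4039814) = 1/(-4041768) = -1/4041768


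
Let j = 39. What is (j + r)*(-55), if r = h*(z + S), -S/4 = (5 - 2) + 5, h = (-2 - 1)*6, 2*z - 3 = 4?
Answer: -30360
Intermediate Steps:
z = 7/2 (z = 3/2 + (½)*4 = 3/2 + 2 = 7/2 ≈ 3.5000)
h = -18 (h = -3*6 = -18)
S = -32 (S = -4*((5 - 2) + 5) = -4*(3 + 5) = -4*8 = -32)
r = 513 (r = -18*(7/2 - 32) = -18*(-57/2) = 513)
(j + r)*(-55) = (39 + 513)*(-55) = 552*(-55) = -30360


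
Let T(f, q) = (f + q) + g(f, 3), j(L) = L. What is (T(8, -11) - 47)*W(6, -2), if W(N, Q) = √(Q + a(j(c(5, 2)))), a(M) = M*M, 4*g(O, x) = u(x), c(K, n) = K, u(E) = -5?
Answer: -205*√23/4 ≈ -245.79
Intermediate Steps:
g(O, x) = -5/4 (g(O, x) = (¼)*(-5) = -5/4)
a(M) = M²
W(N, Q) = √(25 + Q) (W(N, Q) = √(Q + 5²) = √(Q + 25) = √(25 + Q))
T(f, q) = -5/4 + f + q (T(f, q) = (f + q) - 5/4 = -5/4 + f + q)
(T(8, -11) - 47)*W(6, -2) = ((-5/4 + 8 - 11) - 47)*√(25 - 2) = (-17/4 - 47)*√23 = -205*√23/4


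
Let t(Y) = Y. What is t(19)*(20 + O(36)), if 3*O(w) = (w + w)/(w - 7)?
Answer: 11476/29 ≈ 395.72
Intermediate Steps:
O(w) = 2*w/(3*(-7 + w)) (O(w) = ((w + w)/(w - 7))/3 = ((2*w)/(-7 + w))/3 = (2*w/(-7 + w))/3 = 2*w/(3*(-7 + w)))
t(19)*(20 + O(36)) = 19*(20 + (⅔)*36/(-7 + 36)) = 19*(20 + (⅔)*36/29) = 19*(20 + (⅔)*36*(1/29)) = 19*(20 + 24/29) = 19*(604/29) = 11476/29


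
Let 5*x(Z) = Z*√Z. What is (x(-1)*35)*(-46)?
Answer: 322*I ≈ 322.0*I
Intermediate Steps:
x(Z) = Z^(3/2)/5 (x(Z) = (Z*√Z)/5 = Z^(3/2)/5)
(x(-1)*35)*(-46) = (((-1)^(3/2)/5)*35)*(-46) = (((-I)/5)*35)*(-46) = (-I/5*35)*(-46) = -7*I*(-46) = 322*I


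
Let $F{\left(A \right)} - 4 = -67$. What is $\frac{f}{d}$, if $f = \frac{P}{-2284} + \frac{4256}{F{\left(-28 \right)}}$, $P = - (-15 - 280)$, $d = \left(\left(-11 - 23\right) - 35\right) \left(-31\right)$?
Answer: $- \frac{1391327}{43969284} \approx -0.031643$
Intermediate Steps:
$F{\left(A \right)} = -63$ ($F{\left(A \right)} = 4 - 67 = -63$)
$d = 2139$ ($d = \left(-34 - 35\right) \left(-31\right) = \left(-69\right) \left(-31\right) = 2139$)
$P = 295$ ($P = - (-15 - 280) = \left(-1\right) \left(-295\right) = 295$)
$f = - \frac{1391327}{20556}$ ($f = \frac{295}{-2284} + \frac{4256}{-63} = 295 \left(- \frac{1}{2284}\right) + 4256 \left(- \frac{1}{63}\right) = - \frac{295}{2284} - \frac{608}{9} = - \frac{1391327}{20556} \approx -67.685$)
$\frac{f}{d} = - \frac{1391327}{20556 \cdot 2139} = \left(- \frac{1391327}{20556}\right) \frac{1}{2139} = - \frac{1391327}{43969284}$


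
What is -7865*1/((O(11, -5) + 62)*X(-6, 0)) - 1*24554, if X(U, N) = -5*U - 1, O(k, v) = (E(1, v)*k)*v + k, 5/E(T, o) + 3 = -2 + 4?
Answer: -247806833/10092 ≈ -24555.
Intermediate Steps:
E(T, o) = -5 (E(T, o) = 5/(-3 + (-2 + 4)) = 5/(-3 + 2) = 5/(-1) = 5*(-1) = -5)
O(k, v) = k - 5*k*v (O(k, v) = (-5*k)*v + k = -5*k*v + k = k - 5*k*v)
X(U, N) = -1 - 5*U
-7865*1/((O(11, -5) + 62)*X(-6, 0)) - 1*24554 = -7865*1/((-1 - 5*(-6))*(11*(1 - 5*(-5)) + 62)) - 1*24554 = -7865*1/((-1 + 30)*(11*(1 + 25) + 62)) - 24554 = -7865*1/(29*(11*26 + 62)) - 24554 = -7865*1/(29*(286 + 62)) - 24554 = -7865/(348*29) - 24554 = -7865/10092 - 24554 = -247806833/10092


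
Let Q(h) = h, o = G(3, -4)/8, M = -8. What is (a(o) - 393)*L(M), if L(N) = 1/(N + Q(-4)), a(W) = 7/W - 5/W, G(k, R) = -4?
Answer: 397/12 ≈ 33.083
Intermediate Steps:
o = -1/2 (o = -4/8 = -4*1/8 = -1/2 ≈ -0.50000)
a(W) = 2/W
L(N) = 1/(-4 + N) (L(N) = 1/(N - 4) = 1/(-4 + N))
(a(o) - 393)*L(M) = (2/(-1/2) - 393)/(-4 - 8) = (2*(-2) - 393)/(-12) = (-4 - 393)*(-1/12) = -397*(-1/12) = 397/12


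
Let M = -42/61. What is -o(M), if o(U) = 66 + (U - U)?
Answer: -66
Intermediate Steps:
M = -42/61 (M = -42*1/61 = -42/61 ≈ -0.68852)
o(U) = 66 (o(U) = 66 + 0 = 66)
-o(M) = -1*66 = -66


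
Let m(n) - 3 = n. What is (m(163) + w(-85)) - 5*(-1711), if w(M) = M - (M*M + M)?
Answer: 1496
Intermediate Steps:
m(n) = 3 + n
w(M) = -M² (w(M) = M - (M² + M) = M - (M + M²) = M + (-M - M²) = -M²)
(m(163) + w(-85)) - 5*(-1711) = ((3 + 163) - 1*(-85)²) - 5*(-1711) = (166 - 1*7225) + 8555 = (166 - 7225) + 8555 = -7059 + 8555 = 1496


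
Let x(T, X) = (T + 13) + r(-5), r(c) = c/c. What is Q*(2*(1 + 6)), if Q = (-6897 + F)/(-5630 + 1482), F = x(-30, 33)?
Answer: 48391/2074 ≈ 23.332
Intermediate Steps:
r(c) = 1
x(T, X) = 14 + T (x(T, X) = (T + 13) + 1 = (13 + T) + 1 = 14 + T)
F = -16 (F = 14 - 30 = -16)
Q = 6913/4148 (Q = (-6897 - 16)/(-5630 + 1482) = -6913/(-4148) = -6913*(-1/4148) = 6913/4148 ≈ 1.6666)
Q*(2*(1 + 6)) = 6913*(2*(1 + 6))/4148 = 6913*(2*7)/4148 = (6913/4148)*14 = 48391/2074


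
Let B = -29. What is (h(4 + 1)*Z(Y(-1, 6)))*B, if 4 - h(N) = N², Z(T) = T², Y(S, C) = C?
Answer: 21924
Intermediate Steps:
h(N) = 4 - N²
(h(4 + 1)*Z(Y(-1, 6)))*B = ((4 - (4 + 1)²)*6²)*(-29) = ((4 - 1*5²)*36)*(-29) = ((4 - 1*25)*36)*(-29) = ((4 - 25)*36)*(-29) = -21*36*(-29) = -756*(-29) = 21924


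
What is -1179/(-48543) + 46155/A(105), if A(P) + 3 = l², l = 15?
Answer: 248973767/1197394 ≈ 207.93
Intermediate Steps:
A(P) = 222 (A(P) = -3 + 15² = -3 + 225 = 222)
-1179/(-48543) + 46155/A(105) = -1179/(-48543) + 46155/222 = -1179*(-1/48543) + 46155*(1/222) = 393/16181 + 15385/74 = 248973767/1197394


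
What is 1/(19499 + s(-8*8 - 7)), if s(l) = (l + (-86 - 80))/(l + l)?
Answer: 142/2769095 ≈ 5.1280e-5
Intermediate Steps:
s(l) = (-166 + l)/(2*l) (s(l) = (l - 166)/((2*l)) = (-166 + l)*(1/(2*l)) = (-166 + l)/(2*l))
1/(19499 + s(-8*8 - 7)) = 1/(19499 + (-166 + (-8*8 - 7))/(2*(-8*8 - 7))) = 1/(19499 + (-166 + (-64 - 7))/(2*(-64 - 7))) = 1/(19499 + (½)*(-166 - 71)/(-71)) = 1/(19499 + (½)*(-1/71)*(-237)) = 1/(19499 + 237/142) = 1/(2769095/142) = 142/2769095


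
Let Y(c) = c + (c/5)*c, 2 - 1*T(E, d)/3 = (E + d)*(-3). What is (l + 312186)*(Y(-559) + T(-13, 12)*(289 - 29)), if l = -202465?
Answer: 33551145706/5 ≈ 6.7102e+9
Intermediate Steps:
T(E, d) = 6 + 9*E + 9*d (T(E, d) = 6 - 3*(E + d)*(-3) = 6 - 3*(-3*E - 3*d) = 6 + (9*E + 9*d) = 6 + 9*E + 9*d)
Y(c) = c + c²/5 (Y(c) = c + (c*(⅕))*c = c + (c/5)*c = c + c²/5)
(l + 312186)*(Y(-559) + T(-13, 12)*(289 - 29)) = (-202465 + 312186)*((⅕)*(-559)*(5 - 559) + (6 + 9*(-13) + 9*12)*(289 - 29)) = 109721*((⅕)*(-559)*(-554) + (6 - 117 + 108)*260) = 109721*(309686/5 - 3*260) = 109721*(309686/5 - 780) = 109721*(305786/5) = 33551145706/5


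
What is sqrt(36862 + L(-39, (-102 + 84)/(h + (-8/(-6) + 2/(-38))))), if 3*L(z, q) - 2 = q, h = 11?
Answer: sqrt(1625622054)/210 ≈ 192.00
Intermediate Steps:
L(z, q) = 2/3 + q/3
sqrt(36862 + L(-39, (-102 + 84)/(h + (-8/(-6) + 2/(-38))))) = sqrt(36862 + (2/3 + ((-102 + 84)/(11 + (-8/(-6) + 2/(-38))))/3)) = sqrt(36862 + (2/3 + (-18/(11 + (-8*(-1/6) + 2*(-1/38))))/3)) = sqrt(36862 + (2/3 + (-18/(11 + (4/3 - 1/19)))/3)) = sqrt(36862 + (2/3 + (-18/(11 + 73/57))/3)) = sqrt(36862 + (2/3 + (-18/700/57)/3)) = sqrt(36862 + (2/3 + (-18*57/700)/3)) = sqrt(36862 + (2/3 + (1/3)*(-513/350))) = sqrt(36862 + (2/3 - 171/350)) = sqrt(36862 + 187/1050) = sqrt(38705287/1050) = sqrt(1625622054)/210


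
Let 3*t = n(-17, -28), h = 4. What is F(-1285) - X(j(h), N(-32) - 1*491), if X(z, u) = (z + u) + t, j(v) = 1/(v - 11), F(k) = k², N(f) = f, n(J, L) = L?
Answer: 34686907/21 ≈ 1.6518e+6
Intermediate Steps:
t = -28/3 (t = (⅓)*(-28) = -28/3 ≈ -9.3333)
j(v) = 1/(-11 + v)
X(z, u) = -28/3 + u + z (X(z, u) = (z + u) - 28/3 = (u + z) - 28/3 = -28/3 + u + z)
F(-1285) - X(j(h), N(-32) - 1*491) = (-1285)² - (-28/3 + (-32 - 1*491) + 1/(-11 + 4)) = 1651225 - (-28/3 + (-32 - 491) + 1/(-7)) = 1651225 - (-28/3 - 523 - ⅐) = 1651225 - 1*(-11182/21) = 1651225 + 11182/21 = 34686907/21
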